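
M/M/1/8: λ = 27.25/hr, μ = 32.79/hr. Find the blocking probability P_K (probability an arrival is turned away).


ρ = λ/μ = 27.25/32.79 = 0.8310
P_K = (1−ρ)ρ^K/(1−ρ^(K+1)) = (0.1690·0.227510)/(1 − 0.189071)
= 0.038439/0.810929 = 0.047401

Final: 0.047401


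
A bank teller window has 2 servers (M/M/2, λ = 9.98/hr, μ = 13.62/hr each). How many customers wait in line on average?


a = λ/μ = 0.7327; ρ = a/2 = 0.3664
P₀ = 0.463729
Lq = P₀·a^c·ρ / (c!·(1−ρ)²) = 0.463729·0.53692·0.3664/(2·0.40148)
= 0.11360

Final: 0.11360


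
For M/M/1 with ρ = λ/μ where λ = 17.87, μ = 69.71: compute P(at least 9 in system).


ρ = 17.87/69.71 = 0.2563
P(N ≥ n) = ρ^n = 0.2563^9 = 0.000004780

Final: 0.000004780


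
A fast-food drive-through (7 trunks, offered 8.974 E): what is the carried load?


B(7,8.974) = 0.360272 (Erlang-B)
Carried load = a(1 − B) = 8.974·(1 − 0.360272) = 8.974·0.639728 = 5.7409 E

Final: 5.7409 Erlangs


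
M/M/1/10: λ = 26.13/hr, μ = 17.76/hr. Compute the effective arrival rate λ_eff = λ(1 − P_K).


ρ = 1.4713; P_K = (1−ρ)ρ^10/(1−ρ^11) = 0.324969
λ_eff = λ(1 − P_K) = 26.13·(1 − 0.324969) = 26.13·0.675031 = 17.6386 /hr

Final: 17.6386 /hr


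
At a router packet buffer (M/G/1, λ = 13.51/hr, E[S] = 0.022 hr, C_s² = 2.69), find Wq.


ρ = λ·E[S] = 13.51·0.022 = 0.2972
E[S²] = E[S]²(1+C_s²) = 0.022²·(1+2.69) = 0.001786
Wq = λ·E[S²]/(2(1−ρ)) = 13.51·0.001786/(2·0.7028) = 0.01717 hr

Final: 0.01717 hr


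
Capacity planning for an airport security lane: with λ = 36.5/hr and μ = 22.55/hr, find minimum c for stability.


Stability requires cμ > λ ⇔ c > λ/μ.
λ/μ = 36.5/22.55 = 1.6186
Minimum integer c = ⌊1.6186⌋ + 1 = 2
Check: 2·22.55 = 45.10 > 36.5, while 1·22.55 = 22.55 ≤ 36.5

Final: 2 servers


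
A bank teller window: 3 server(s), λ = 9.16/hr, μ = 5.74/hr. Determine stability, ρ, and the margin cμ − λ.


Total capacity cμ = 3·5.74 = 17.22/hr
ρ = λ/(cμ) = 9.16/17.22 = 0.5319
Stable ⇔ ρ < 1: YES
Spare capacity = cμ − λ = 17.22 − 9.16 = 8.06/hr

Final: ρ = 0.5319; stable; margin = 8.06/hr


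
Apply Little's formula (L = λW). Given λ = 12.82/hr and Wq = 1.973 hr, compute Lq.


Lq = λWq = 12.82·1.973 = 25.2939

Final: 25.2939


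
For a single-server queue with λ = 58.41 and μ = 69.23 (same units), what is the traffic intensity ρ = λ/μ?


ρ = λ/μ = 58.41/69.23 = 0.8437

Final: 0.8437


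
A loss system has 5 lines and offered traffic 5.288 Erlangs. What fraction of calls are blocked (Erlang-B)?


B(c,a) = (a^c/c!) / Σ_{k=0}^{c} a^k/k!
a^5/5! = 34.456883
Σ terms (k=0..5): 1.00000 + 5.28800 + 13.98147 + 24.64467 + 32.58026 + 34.45688 = 111.951289
B = 34.456883/111.951289 = 0.307785

Final: 0.307785


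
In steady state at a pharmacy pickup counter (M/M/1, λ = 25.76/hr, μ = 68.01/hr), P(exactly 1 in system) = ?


ρ = 25.76/68.01 = 0.3788
P_n = (1−ρ)·ρ^n = (1 − 0.3788)·0.3788^1 = 0.6212·0.378768 = 0.235303

Final: 0.235303


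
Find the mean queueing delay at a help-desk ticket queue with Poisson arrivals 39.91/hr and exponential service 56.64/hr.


ρ = 39.91/56.64 = 0.7046
Wq = ρ/(μ−λ) = 0.7046/(56.64 − 39.91) = 0.7046/16.73 = 0.04212 hr

Final: 0.04212 hr


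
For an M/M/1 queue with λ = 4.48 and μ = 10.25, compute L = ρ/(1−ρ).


ρ = λ/μ = 4.48/10.25 = 0.4371
L = ρ/(1−ρ) = 0.4371/(1 − 0.4371) = 0.4371/0.5629 = 0.7764

Final: 0.7764


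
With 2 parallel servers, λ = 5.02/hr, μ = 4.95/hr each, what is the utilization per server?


ρ = λ/(cμ) = 5.02/(2·4.95) = 5.02/9.90 = 0.5071

Final: 0.5071


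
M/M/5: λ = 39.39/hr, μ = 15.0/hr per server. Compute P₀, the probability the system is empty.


a = λ/μ = 39.39/15.0 = 2.6260; ρ = a/c = 0.5252
Σ_{k=0}^{4} a^k/k! (terms k=0..4) = 1.00000 + 2.62600 + 3.44794 + 3.01810 + 1.98138 = 12.07341
Tail: a^5/(5!(1−ρ)) = 124.87446/(120·0.4748) = 2.19170
P₀ = 1/(12.07341 + 2.19170) = 1/14.26512 = 0.070101

Final: 0.070101


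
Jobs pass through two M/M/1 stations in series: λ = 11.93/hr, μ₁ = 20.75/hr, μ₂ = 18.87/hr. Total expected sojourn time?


Each node sees arrival rate λ = 11.93/hr (tandem ⇒ throughput preserved).
W₁ = 1/(μ₁−λ) = 1/(20.75−11.93) = 0.11338 hr
W₂ = 1/(μ₂−λ) = 1/(18.87−11.93) = 0.14409 hr
W_total = W₁ + W₂ = 0.11338 + 0.14409 = 0.25747 hr

Final: 0.25747 hr


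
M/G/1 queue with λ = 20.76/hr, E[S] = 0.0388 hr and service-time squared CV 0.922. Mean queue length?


ρ = λ·E[S] = 20.76·0.0388 = 0.8055
Lq = ρ²(1+C_s²)/(2(1−ρ)) = 0.6488·(1+0.922)/(2·0.1945)
= 0.6488·1.9220/0.3890 = 3.20550

Final: 3.20550


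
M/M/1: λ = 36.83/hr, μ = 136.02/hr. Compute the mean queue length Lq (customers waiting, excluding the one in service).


ρ = 36.83/136.02 = 0.2708
Lq = ρ²/(1−ρ) = 0.07332/0.7292 = 0.1005

Final: 0.1005


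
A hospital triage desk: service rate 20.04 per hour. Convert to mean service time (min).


Mean service time = 1/μ = 1/20.04 hour = 0.04990 hour
In minutes: 0.04990 × 60 = 2.9940 min

Final: 2.9940 min


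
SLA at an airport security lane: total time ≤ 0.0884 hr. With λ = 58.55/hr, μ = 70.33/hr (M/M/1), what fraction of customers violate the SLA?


W ~ Exponential(μ−λ) for M/M/1.
μ − λ = 70.33 − 58.55 = 11.7800
P(W > t) = e^{−(μ−λ)t} = e^{−1.0414} = 0.352977

Final: 0.352977


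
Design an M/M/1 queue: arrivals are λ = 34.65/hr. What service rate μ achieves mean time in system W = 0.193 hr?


W = 1/(μ−λ) ⇒ μ − λ = 1/W = 1/0.193 = 5.1813
μ = λ + 1/W = 34.65 + 5.1813 = 39.8313 per hr

Final: 39.8313 /hr


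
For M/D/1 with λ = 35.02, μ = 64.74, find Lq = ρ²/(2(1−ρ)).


ρ = 35.02/64.74 = 0.5409
M/D/1: Lq = ρ²/(2(1−ρ)) = 0.2926/(2·0.4591) = 0.31870

Final: 0.31870


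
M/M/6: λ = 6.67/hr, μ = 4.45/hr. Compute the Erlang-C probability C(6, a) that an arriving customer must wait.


a = λ/μ = 1.4989; ρ = a/6 = 0.2498
P₀ = 0.223325 (from M/M/c formula)
C(c,a) = [a^c/(c!(1−ρ))]·P₀ = [11.33953/(720·0.7502)]·0.223325
= 0.02099·0.223325 = 0.004688

Final: 0.004688


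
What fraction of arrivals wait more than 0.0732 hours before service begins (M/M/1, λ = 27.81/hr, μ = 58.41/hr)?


ρ = 27.81/58.41 = 0.4761
P(Wq > t) = ρ·e^{−(μ−λ)t} = 0.4761·e^{−2.2399}
= 0.4761·0.106467 = 0.050691

Final: 0.050691


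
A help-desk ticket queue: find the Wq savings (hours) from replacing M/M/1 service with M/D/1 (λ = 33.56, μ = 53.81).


ρ = 33.56/53.81 = 0.6237
Wq(M/M/1) = ρ/(μ−λ) = 0.6237/20.25 = 0.03080 hr
Wq(M/D/1) = ρ/(2(μ−λ)) = 0.01540 hr
Savings = 0.03080 − 0.01540 = 0.01540 hr

Final: 0.01540 hr


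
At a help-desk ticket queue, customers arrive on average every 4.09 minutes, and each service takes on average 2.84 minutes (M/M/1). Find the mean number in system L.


λ = 60/4.09 = 14.6699 /hr
μ = 60/2.84 = 21.1268 /hr
ρ = λ/μ = 14.6699/21.1268 = 0.6944
L = ρ/(1−ρ) = 0.6944/0.3056 = 2.2720

Final: 2.2720


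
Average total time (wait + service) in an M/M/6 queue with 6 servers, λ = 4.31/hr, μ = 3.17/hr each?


a = 1.3596; ρ = 0.2266; P₀ = 0.256723
Lq = P₀·a^c·ρ/(c!(1−ρ)²) = 0.0008533
Wq = Lq/λ = 0.0008533/4.31 = 0.0001980 hr
W = Wq + 1/μ = 0.0001980 + 0.31546 = 0.31566 hr

Final: 0.31566 hr


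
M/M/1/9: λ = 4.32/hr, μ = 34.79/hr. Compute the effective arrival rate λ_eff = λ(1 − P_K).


ρ = 0.1242; P_K = (1−ρ)ρ^9/(1−ρ^10) = 0.000000006147
λ_eff = λ(1 − P_K) = 4.32·(1 − 0.000000006147) = 4.32·1.000000 = 4.3200 /hr

Final: 4.3200 /hr


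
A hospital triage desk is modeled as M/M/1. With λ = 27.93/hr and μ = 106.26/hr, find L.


ρ = λ/μ = 27.93/106.26 = 0.2628
L = ρ/(1−ρ) = 0.2628/(1 − 0.2628) = 0.2628/0.7372 = 0.3566

Final: 0.3566


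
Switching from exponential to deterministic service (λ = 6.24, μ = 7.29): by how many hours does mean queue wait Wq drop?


ρ = 6.24/7.29 = 0.8560
Wq(M/M/1) = ρ/(μ−λ) = 0.8560/1.05 = 0.81521 hr
Wq(M/D/1) = ρ/(2(μ−λ)) = 0.40760 hr
Savings = 0.81521 − 0.40760 = 0.40760 hr

Final: 0.40760 hr


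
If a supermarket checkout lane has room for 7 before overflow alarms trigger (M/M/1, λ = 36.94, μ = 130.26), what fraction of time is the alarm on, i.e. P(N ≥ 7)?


ρ = 36.94/130.26 = 0.2836
P(N ≥ n) = ρ^n = 0.2836^7 = 0.0001475

Final: 0.0001475


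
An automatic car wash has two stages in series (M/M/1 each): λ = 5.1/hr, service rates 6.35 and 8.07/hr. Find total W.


Each node sees arrival rate λ = 5.1/hr (tandem ⇒ throughput preserved).
W₁ = 1/(μ₁−λ) = 1/(6.35−5.1) = 0.80000 hr
W₂ = 1/(μ₂−λ) = 1/(8.07−5.1) = 0.33670 hr
W_total = W₁ + W₂ = 0.80000 + 0.33670 = 1.13670 hr

Final: 1.13670 hr


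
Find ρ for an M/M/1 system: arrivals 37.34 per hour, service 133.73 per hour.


ρ = λ/μ = 37.34/133.73 = 0.2792

Final: 0.2792


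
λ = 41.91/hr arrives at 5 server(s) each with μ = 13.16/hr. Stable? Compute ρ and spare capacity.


Total capacity cμ = 5·13.16 = 65.80/hr
ρ = λ/(cμ) = 41.91/65.80 = 0.6369
Stable ⇔ ρ < 1: YES
Spare capacity = cμ − λ = 65.80 − 41.91 = 23.89/hr

Final: ρ = 0.6369; stable; margin = 23.89/hr


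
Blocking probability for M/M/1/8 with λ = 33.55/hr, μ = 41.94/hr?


ρ = λ/μ = 33.55/41.94 = 0.8000
P_K = (1−ρ)ρ^K/(1−ρ^(K+1)) = (0.2000·0.167692)/(1 − 0.134146)
= 0.033546/0.865854 = 0.038744

Final: 0.038744


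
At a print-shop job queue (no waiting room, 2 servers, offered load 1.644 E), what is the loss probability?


B(c,a) = (a^c/c!) / Σ_{k=0}^{c} a^k/k!
a^2/2! = 1.351368
Σ terms (k=0..2): 1.00000 + 1.64400 + 1.35137 = 3.995368
B = 1.351368/3.995368 = 0.338234

Final: 0.338234


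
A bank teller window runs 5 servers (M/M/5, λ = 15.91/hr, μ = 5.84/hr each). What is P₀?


a = λ/μ = 15.91/5.84 = 2.7243; ρ = a/c = 0.5449
Σ_{k=0}^{4} a^k/k! (terms k=0..4) = 1.00000 + 2.72432 + 3.71095 + 3.36993 + 2.29519 = 13.10038
Tail: a^5/(5!(1−ρ)) = 150.06751/(120·0.4551) = 2.74766
P₀ = 1/(13.10038 + 2.74766) = 1/15.84804 = 0.063099

Final: 0.063099


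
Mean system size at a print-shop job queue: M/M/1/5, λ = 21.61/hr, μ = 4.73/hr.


ρ = 21.61/4.73 = 4.5687
L = ρ[1 − (K+1)ρ^K + Kρ^(K+1)] / [(1−ρ)(1−ρ^(K+1))]
Numerator: 4.5687·(1 − 6·1990.527265 + 5·9094.142538) = 153182.229595
Denominator: (-3.5687)·(-9093.142538) = 32450.791974
L = 153182.229595/32450.791974 = 4.7204

Final: 4.7204


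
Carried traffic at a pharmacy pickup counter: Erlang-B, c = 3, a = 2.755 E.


B(3,2.755) = 0.315818 (Erlang-B)
Carried load = a(1 − B) = 2.755·(1 − 0.315818) = 2.755·0.684182 = 1.8849 E

Final: 1.8849 Erlangs


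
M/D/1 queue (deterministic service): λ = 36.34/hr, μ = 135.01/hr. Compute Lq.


ρ = 36.34/135.01 = 0.2692
M/D/1: Lq = ρ²/(2(1−ρ)) = 0.07245/(2·0.7308) = 0.04957

Final: 0.04957


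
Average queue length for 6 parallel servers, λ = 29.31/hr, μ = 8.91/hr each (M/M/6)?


a = λ/μ = 3.2896; ρ = a/6 = 0.5483
P₀ = 0.036208
Lq = P₀·a^c·ρ / (c!·(1−ρ)²) = 0.036208·1267.15192·0.5483/(720·0.20407)
= 0.17120

Final: 0.17120


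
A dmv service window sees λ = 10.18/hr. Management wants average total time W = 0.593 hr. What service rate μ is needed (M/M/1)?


W = 1/(μ−λ) ⇒ μ − λ = 1/W = 1/0.593 = 1.6863
μ = λ + 1/W = 10.18 + 1.6863 = 11.8663 per hr

Final: 11.8663 /hr


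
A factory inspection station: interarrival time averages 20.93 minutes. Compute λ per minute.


λ = 1/(interarrival time) in consistent units.
1 minute = 1 min, so λ = 1/20.93 = 0.04778 per minute

Final: 0.04778 /min


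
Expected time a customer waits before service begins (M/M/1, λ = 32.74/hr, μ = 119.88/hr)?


ρ = 32.74/119.88 = 0.2731
Wq = ρ/(μ−λ) = 0.2731/(119.88 − 32.74) = 0.2731/87.14 = 0.003134 hr

Final: 0.003134 hr


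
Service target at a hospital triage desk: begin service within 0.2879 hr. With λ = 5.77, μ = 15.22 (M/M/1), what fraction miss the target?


ρ = 5.77/15.22 = 0.3791
P(Wq > t) = ρ·e^{−(μ−λ)t} = 0.3791·e^{−2.7207}
= 0.3791·0.065832 = 0.024957

Final: 0.024957


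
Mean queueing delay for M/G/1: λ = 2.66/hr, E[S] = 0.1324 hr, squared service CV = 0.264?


ρ = λ·E[S] = 2.66·0.1324 = 0.3522
E[S²] = E[S]²(1+C_s²) = 0.1324²·(1+0.264) = 0.022158
Wq = λ·E[S²]/(2(1−ρ)) = 2.66·0.022158/(2·0.6478) = 0.04549 hr

Final: 0.04549 hr


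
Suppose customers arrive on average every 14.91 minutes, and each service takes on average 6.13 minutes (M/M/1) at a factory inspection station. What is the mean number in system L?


λ = 60/14.91 = 4.0241 /hr
μ = 60/6.13 = 9.7879 /hr
ρ = λ/μ = 4.0241/9.7879 = 0.4111
L = ρ/(1−ρ) = 0.4111/0.5889 = 0.6982

Final: 0.6982


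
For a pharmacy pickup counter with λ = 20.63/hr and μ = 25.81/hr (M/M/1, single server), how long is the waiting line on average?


ρ = 20.63/25.81 = 0.7993
Lq = ρ²/(1−ρ) = 0.6389/0.2007 = 3.1833

Final: 3.1833


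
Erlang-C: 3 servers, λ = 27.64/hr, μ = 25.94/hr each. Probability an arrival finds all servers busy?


a = λ/μ = 1.0655; ρ = a/3 = 0.3552
P₀ = 0.339454 (from M/M/c formula)
C(c,a) = [a^c/(c!(1−ρ))]·P₀ = [1.20977/(6·0.6448)]·0.339454
= 0.31269·0.339454 = 0.106144

Final: 0.106144


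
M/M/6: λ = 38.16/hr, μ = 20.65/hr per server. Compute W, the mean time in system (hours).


a = 1.8479; ρ = 0.3080; P₀ = 0.157417
Lq = P₀·a^c·ρ/(c!(1−ρ)²) = 0.005600
Wq = Lq/λ = 0.005600/38.16 = 0.0001467 hr
W = Wq + 1/μ = 0.0001467 + 0.04843 = 0.04857 hr

Final: 0.04857 hr


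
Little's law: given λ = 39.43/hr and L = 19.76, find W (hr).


W = L/λ = 19.76/39.43 = 0.5011 hr

Final: 0.5011 hr


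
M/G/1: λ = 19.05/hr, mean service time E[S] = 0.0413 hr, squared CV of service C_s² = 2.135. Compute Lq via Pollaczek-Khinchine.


ρ = λ·E[S] = 19.05·0.0413 = 0.7868
Lq = ρ²(1+C_s²)/(2(1−ρ)) = 0.6190·(1+2.135)/(2·0.2132)
= 0.6190·3.1350/0.4265 = 4.55029

Final: 4.55029


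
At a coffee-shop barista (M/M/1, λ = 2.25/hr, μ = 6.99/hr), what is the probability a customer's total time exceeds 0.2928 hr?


W ~ Exponential(μ−λ) for M/M/1.
μ − λ = 6.99 − 2.25 = 4.7400
P(W > t) = e^{−(μ−λ)t} = e^{−1.3879} = 0.249606

Final: 0.249606


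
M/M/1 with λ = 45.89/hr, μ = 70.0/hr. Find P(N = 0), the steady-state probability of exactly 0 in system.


ρ = 45.89/70.0 = 0.6556
P_n = (1−ρ)·ρ^n = (1 − 0.6556)·0.6556^0 = 0.3444·1.000000 = 0.344429

Final: 0.344429


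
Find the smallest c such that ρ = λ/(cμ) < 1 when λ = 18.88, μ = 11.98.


Stability requires cμ > λ ⇔ c > λ/μ.
λ/μ = 18.88/11.98 = 1.5760
Minimum integer c = ⌊1.5760⌋ + 1 = 2
Check: 2·11.98 = 23.96 > 18.88, while 1·11.98 = 11.98 ≤ 18.88

Final: 2 servers


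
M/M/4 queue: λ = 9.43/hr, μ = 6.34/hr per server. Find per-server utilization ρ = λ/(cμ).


ρ = λ/(cμ) = 9.43/(4·6.34) = 9.43/25.36 = 0.3718

Final: 0.3718


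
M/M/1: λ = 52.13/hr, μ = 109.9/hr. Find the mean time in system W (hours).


W = 1/(μ−λ) = 1/(109.9 − 52.13) = 1/57.77 = 0.01731 hr

Final: 0.01731 hr


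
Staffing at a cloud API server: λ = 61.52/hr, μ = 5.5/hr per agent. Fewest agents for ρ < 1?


Stability requires cμ > λ ⇔ c > λ/μ.
λ/μ = 61.52/5.5 = 11.1855
Minimum integer c = ⌊11.1855⌋ + 1 = 12
Check: 12·5.5 = 66.00 > 61.52, while 11·5.5 = 60.50 ≤ 61.52

Final: 12 servers


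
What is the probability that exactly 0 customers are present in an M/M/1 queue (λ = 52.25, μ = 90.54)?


ρ = 52.25/90.54 = 0.5771
P_n = (1−ρ)·ρ^n = (1 − 0.5771)·0.5771^0 = 0.4229·1.000000 = 0.422907

Final: 0.422907


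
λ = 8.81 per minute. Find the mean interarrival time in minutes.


Mean interarrival time = 1/λ = 1/8.81 minute = 0.11351 minute
In minutes: 0.11351 × 1 = 0.1135 min

Final: 0.1135 min


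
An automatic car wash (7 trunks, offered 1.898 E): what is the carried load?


B(7,1.898) = 0.002641 (Erlang-B)
Carried load = a(1 − B) = 1.898·(1 − 0.002641) = 1.898·0.997359 = 1.8930 E

Final: 1.8930 Erlangs


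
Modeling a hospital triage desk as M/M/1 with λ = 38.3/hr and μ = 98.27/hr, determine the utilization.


ρ = λ/μ = 38.3/98.27 = 0.3897

Final: 0.3897


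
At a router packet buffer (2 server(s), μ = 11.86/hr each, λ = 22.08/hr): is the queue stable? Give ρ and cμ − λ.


Total capacity cμ = 2·11.86 = 23.72/hr
ρ = λ/(cμ) = 22.08/23.72 = 0.9309
Stable ⇔ ρ < 1: YES
Spare capacity = cμ − λ = 23.72 − 22.08 = 1.64/hr

Final: ρ = 0.9309; stable; margin = 1.64/hr


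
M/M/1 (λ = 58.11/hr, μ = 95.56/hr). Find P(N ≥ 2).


ρ = 58.11/95.56 = 0.6081
P(N ≥ n) = ρ^n = 0.6081^2 = 0.369785

Final: 0.369785


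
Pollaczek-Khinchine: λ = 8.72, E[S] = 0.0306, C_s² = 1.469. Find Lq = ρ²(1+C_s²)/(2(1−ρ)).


ρ = λ·E[S] = 8.72·0.0306 = 0.2668
Lq = ρ²(1+C_s²)/(2(1−ρ)) = 0.07120·(1+1.469)/(2·0.7332)
= 0.07120·2.4690/1.4663 = 0.11988

Final: 0.11988


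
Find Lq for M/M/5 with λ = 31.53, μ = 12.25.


a = λ/μ = 2.5739; ρ = a/5 = 0.5148
P₀ = 0.074091
Lq = P₀·a^c·ρ / (c!·(1−ρ)²) = 0.074091·112.96383·0.5148/(120·0.23544)
= 0.15249

Final: 0.15249


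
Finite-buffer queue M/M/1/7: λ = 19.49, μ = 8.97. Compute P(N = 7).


ρ = λ/μ = 19.49/8.97 = 2.1728
P_K = (1−ρ)ρ^K/(1−ρ^(K+1)) = (-1.1728·228.631346)/(1 − 496.769780)
= -268.138434/-495.769780 = 0.540853

Final: 0.540853


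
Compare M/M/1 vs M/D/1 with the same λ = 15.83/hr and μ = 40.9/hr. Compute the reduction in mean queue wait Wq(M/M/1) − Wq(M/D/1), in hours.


ρ = 15.83/40.9 = 0.3870
Wq(M/M/1) = ρ/(μ−λ) = 0.3870/25.07 = 0.01544 hr
Wq(M/D/1) = ρ/(2(μ−λ)) = 0.007719 hr
Savings = 0.01544 − 0.007719 = 0.007719 hr

Final: 0.007719 hr


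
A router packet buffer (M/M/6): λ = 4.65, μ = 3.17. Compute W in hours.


a = 1.4669; ρ = 0.2445; P₀ = 0.230594
Lq = P₀·a^c·ρ/(c!(1−ρ)²) = 0.001367
Wq = Lq/λ = 0.001367/4.65 = 0.0002939 hr
W = Wq + 1/μ = 0.0002939 + 0.31546 = 0.31575 hr

Final: 0.31575 hr


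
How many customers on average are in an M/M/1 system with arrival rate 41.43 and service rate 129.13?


ρ = λ/μ = 41.43/129.13 = 0.3208
L = ρ/(1−ρ) = 0.3208/(1 − 0.3208) = 0.3208/0.6792 = 0.4724

Final: 0.4724


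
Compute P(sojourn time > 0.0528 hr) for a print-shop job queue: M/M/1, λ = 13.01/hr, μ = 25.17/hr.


W ~ Exponential(μ−λ) for M/M/1.
μ − λ = 25.17 − 13.01 = 12.1600
P(W > t) = e^{−(μ−λ)t} = e^{−0.6420} = 0.526214

Final: 0.526214


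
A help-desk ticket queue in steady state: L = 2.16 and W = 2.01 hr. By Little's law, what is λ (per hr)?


λ = L/W = 2.16/2.01 = 1.0746 /hr

Final: 1.0746 /hr


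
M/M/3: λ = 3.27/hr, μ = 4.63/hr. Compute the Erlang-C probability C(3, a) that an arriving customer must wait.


a = λ/μ = 0.7063; ρ = a/3 = 0.2354
P₀ = 0.492014 (from M/M/c formula)
C(c,a) = [a^c/(c!(1−ρ))]·P₀ = [0.35229/(6·0.7646)]·0.492014
= 0.07679·0.492014 = 0.037784

Final: 0.037784


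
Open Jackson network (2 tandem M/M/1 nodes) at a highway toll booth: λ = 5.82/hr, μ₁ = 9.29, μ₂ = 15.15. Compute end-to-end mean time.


Each node sees arrival rate λ = 5.82/hr (tandem ⇒ throughput preserved).
W₁ = 1/(μ₁−λ) = 1/(9.29−5.82) = 0.28818 hr
W₂ = 1/(μ₂−λ) = 1/(15.15−5.82) = 0.10718 hr
W_total = W₁ + W₂ = 0.28818 + 0.10718 = 0.39537 hr

Final: 0.39537 hr


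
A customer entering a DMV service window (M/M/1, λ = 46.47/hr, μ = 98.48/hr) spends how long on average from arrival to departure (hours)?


W = 1/(μ−λ) = 1/(98.48 − 46.47) = 1/52.01 = 0.01923 hr

Final: 0.01923 hr


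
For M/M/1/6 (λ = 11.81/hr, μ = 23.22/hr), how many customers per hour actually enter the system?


ρ = 0.5086; P_K = (1−ρ)ρ^6/(1−ρ^7) = 0.008582
λ_eff = λ(1 − P_K) = 11.81·(1 − 0.008582) = 11.81·0.991418 = 11.7086 /hr

Final: 11.7086 /hr


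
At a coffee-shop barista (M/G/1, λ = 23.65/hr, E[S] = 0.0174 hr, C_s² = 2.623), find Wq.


ρ = λ·E[S] = 23.65·0.0174 = 0.4115
E[S²] = E[S]²(1+C_s²) = 0.0174²·(1+2.623) = 0.001097
Wq = λ·E[S²]/(2(1−ρ)) = 23.65·0.001097/(2·0.5885) = 0.02204 hr

Final: 0.02204 hr


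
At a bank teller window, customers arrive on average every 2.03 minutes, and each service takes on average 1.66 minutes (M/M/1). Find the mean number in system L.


λ = 60/2.03 = 29.5567 /hr
μ = 60/1.66 = 36.1446 /hr
ρ = λ/μ = 29.5567/36.1446 = 0.8177
L = ρ/(1−ρ) = 0.8177/0.1823 = 4.4865

Final: 4.4865


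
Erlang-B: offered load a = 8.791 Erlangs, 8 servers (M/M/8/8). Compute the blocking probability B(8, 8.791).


B(c,a) = (a^c/c!) / Σ_{k=0}^{c} a^k/k!
a^8/8! = 884.678997
Σ terms (k=0..8): 1.00000 + 8.79100 + 38.64084 + 113.23054 + 248.85243 + 437.53233 + 641.05779 + 805.07701 + 884.67900 = 3178.860942
B = 884.678997/3178.860942 = 0.278301

Final: 0.278301


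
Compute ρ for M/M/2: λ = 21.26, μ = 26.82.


ρ = λ/(cμ) = 21.26/(2·26.82) = 21.26/53.64 = 0.3963

Final: 0.3963


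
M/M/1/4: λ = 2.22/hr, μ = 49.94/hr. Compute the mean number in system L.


ρ = 2.22/49.94 = 0.04445
L = ρ[1 − (K+1)ρ^K + Kρ^(K+1)] / [(1−ρ)(1−ρ^(K+1))]
Numerator: 0.04445·(1 − 5·0.000003905 + 4·0.0000001736) = 0.044453
Denominator: (0.9555)·(1.000000) = 0.955546
L = 0.044453/0.955546 = 0.04652

Final: 0.04652


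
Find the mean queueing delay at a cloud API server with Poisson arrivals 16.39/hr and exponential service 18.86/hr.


ρ = 16.39/18.86 = 0.8690
Wq = ρ/(μ−λ) = 0.8690/(18.86 − 16.39) = 0.8690/2.47 = 0.3518 hr

Final: 0.3518 hr


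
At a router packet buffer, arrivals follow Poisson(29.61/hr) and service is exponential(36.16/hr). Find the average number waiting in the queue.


ρ = 29.61/36.16 = 0.8189
Lq = ρ²/(1−ρ) = 0.6705/0.1811 = 3.7018

Final: 3.7018


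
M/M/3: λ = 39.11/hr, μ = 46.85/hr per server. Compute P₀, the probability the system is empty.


a = λ/μ = 39.11/46.85 = 0.8348; ρ = a/c = 0.2783
Σ_{k=0}^{2} a^k/k! (terms k=0..2) = 1.00000 + 0.83479 + 0.34844 = 2.18323
Tail: a^3/(3!(1−ρ)) = 0.58175/(6·0.7217) = 0.13434
P₀ = 1/(2.18323 + 0.13434) = 1/2.31757 = 0.431486

Final: 0.431486


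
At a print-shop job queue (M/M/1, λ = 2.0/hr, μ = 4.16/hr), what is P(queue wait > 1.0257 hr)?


ρ = 2.0/4.16 = 0.4808
P(Wq > t) = ρ·e^{−(μ−λ)t} = 0.4808·e^{−2.2155}
= 0.4808·0.109098 = 0.052451

Final: 0.052451


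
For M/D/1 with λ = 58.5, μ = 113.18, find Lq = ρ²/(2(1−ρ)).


ρ = 58.5/113.18 = 0.5169
M/D/1: Lq = ρ²/(2(1−ρ)) = 0.2672/(2·0.4831) = 0.27649

Final: 0.27649


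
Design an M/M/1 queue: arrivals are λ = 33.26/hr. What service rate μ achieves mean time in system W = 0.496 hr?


W = 1/(μ−λ) ⇒ μ − λ = 1/W = 1/0.496 = 2.0161
μ = λ + 1/W = 33.26 + 2.0161 = 35.2761 per hr

Final: 35.2761 /hr


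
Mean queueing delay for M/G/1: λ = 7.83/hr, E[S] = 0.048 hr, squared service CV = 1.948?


ρ = λ·E[S] = 7.83·0.048 = 0.3758
E[S²] = E[S]²(1+C_s²) = 0.048²·(1+1.948) = 0.006792
Wq = λ·E[S²]/(2(1−ρ)) = 7.83·0.006792/(2·0.6242) = 0.04260 hr

Final: 0.04260 hr


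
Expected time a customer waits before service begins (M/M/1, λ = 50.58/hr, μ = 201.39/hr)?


ρ = 50.58/201.39 = 0.2512
Wq = ρ/(μ−λ) = 0.2512/(201.39 − 50.58) = 0.2512/150.81 = 0.001665 hr

Final: 0.001665 hr


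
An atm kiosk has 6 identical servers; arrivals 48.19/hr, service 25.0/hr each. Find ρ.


ρ = λ/(cμ) = 48.19/(6·25.0) = 48.19/150.00 = 0.3213

Final: 0.3213


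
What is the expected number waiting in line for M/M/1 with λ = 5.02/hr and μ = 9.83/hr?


ρ = 5.02/9.83 = 0.5107
Lq = ρ²/(1−ρ) = 0.2608/0.4893 = 0.5330

Final: 0.5330


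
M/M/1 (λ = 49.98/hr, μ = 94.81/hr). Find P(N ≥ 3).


ρ = 49.98/94.81 = 0.5272
P(N ≥ n) = ρ^n = 0.5272^3 = 0.146496

Final: 0.146496


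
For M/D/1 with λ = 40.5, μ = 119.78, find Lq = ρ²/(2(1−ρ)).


ρ = 40.5/119.78 = 0.3381
M/D/1: Lq = ρ²/(2(1−ρ)) = 0.1143/(2·0.6619) = 0.08636

Final: 0.08636


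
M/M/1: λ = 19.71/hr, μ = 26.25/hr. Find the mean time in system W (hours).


W = 1/(μ−λ) = 1/(26.25 − 19.71) = 1/6.54 = 0.1529 hr

Final: 0.1529 hr


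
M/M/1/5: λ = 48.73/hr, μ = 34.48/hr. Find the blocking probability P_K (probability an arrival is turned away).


ρ = λ/μ = 48.73/34.48 = 1.4133
P_K = (1−ρ)ρ^K/(1−ρ^(K+1)) = (-0.4133·5.638269)/(1 − 7.968470)
= -2.330201/-6.968470 = 0.334392

Final: 0.334392


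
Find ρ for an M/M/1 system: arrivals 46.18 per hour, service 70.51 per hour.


ρ = λ/μ = 46.18/70.51 = 0.6549

Final: 0.6549


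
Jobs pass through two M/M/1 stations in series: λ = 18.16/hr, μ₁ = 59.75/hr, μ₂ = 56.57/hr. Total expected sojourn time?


Each node sees arrival rate λ = 18.16/hr (tandem ⇒ throughput preserved).
W₁ = 1/(μ₁−λ) = 1/(59.75−18.16) = 0.02404 hr
W₂ = 1/(μ₂−λ) = 1/(56.57−18.16) = 0.02603 hr
W_total = W₁ + W₂ = 0.02404 + 0.02603 = 0.05008 hr

Final: 0.05008 hr


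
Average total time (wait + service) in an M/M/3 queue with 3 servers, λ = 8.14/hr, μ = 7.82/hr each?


a = 1.0409; ρ = 0.3470; P₀ = 0.348368
Lq = P₀·a^c·ρ/(c!(1−ρ)²) = 0.05328
Wq = Lq/λ = 0.05328/8.14 = 0.006546 hr
W = Wq + 1/μ = 0.006546 + 0.12788 = 0.13442 hr

Final: 0.13442 hr


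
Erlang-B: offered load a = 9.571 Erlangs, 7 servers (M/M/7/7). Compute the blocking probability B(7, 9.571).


B(c,a) = (a^c/c!) / Σ_{k=0}^{c} a^k/k!
a^7/7! = 1459.723760
Σ terms (k=0..7): 1.00000 + 9.57100 + 45.80202 + 146.12371 + 349.63751 + 669.27613 + 1067.60697 + 1459.72376 = 3748.741107
B = 1459.723760/3748.741107 = 0.389390

Final: 0.389390


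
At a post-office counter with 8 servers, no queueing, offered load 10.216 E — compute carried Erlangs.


B(8,10.216) = 0.348315 (Erlang-B)
Carried load = a(1 − B) = 10.216·(1 − 0.348315) = 10.216·0.651685 = 6.6576 E

Final: 6.6576 Erlangs


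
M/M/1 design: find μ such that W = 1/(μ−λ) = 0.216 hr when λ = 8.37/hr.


W = 1/(μ−λ) ⇒ μ − λ = 1/W = 1/0.216 = 4.6296
μ = λ + 1/W = 8.37 + 4.6296 = 12.9996 per hr

Final: 12.9996 /hr


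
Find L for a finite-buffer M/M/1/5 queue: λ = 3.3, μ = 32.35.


ρ = 3.3/32.35 = 0.1020
L = ρ[1 − (K+1)ρ^K + Kρ^(K+1)] / [(1−ρ)(1−ρ^(K+1))]
Numerator: 0.1020·(1 − 6·0.00001105 + 5·0.000001127) = 0.102003
Denominator: (0.8980)·(0.999999) = 0.897990
L = 0.102003/0.897990 = 0.1136

Final: 0.1136


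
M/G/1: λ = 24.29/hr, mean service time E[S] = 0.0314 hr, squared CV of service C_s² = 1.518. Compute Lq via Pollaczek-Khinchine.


ρ = λ·E[S] = 24.29·0.0314 = 0.7627
Lq = ρ²(1+C_s²)/(2(1−ρ)) = 0.5817·(1+1.518)/(2·0.2373)
= 0.5817·2.5180/0.4746 = 3.08641

Final: 3.08641


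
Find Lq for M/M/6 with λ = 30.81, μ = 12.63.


a = λ/μ = 2.4394; ρ = a/6 = 0.4066
P₀ = 0.086784
Lq = P₀·a^c·ρ / (c!·(1−ρ)²) = 0.086784·210.73180·0.4066/(720·0.35216)
= 0.02932

Final: 0.02932


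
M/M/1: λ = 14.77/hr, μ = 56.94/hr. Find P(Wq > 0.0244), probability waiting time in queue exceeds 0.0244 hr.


ρ = 14.77/56.94 = 0.2594
P(Wq > t) = ρ·e^{−(μ−λ)t} = 0.2594·e^{−1.0289}
= 0.2594·0.357383 = 0.092704

Final: 0.092704


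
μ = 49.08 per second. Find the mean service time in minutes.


Mean service time = 1/μ = 1/49.08 second = 0.02037 second
In minutes: 0.02037 × 0.0166667 = 0.0003396 min

Final: 0.0003396 min


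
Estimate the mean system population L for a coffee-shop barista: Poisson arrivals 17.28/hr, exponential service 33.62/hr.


ρ = λ/μ = 17.28/33.62 = 0.5140
L = ρ/(1−ρ) = 0.5140/(1 − 0.5140) = 0.5140/0.4860 = 1.0575

Final: 1.0575


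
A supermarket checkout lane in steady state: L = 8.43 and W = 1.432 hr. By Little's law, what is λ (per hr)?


λ = L/W = 8.43/1.432 = 5.8869 /hr

Final: 5.8869 /hr


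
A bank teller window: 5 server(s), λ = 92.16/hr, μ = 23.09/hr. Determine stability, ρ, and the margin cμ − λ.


Total capacity cμ = 5·23.09 = 115.45/hr
ρ = λ/(cμ) = 92.16/115.45 = 0.7983
Stable ⇔ ρ < 1: YES
Spare capacity = cμ − λ = 115.45 − 92.16 = 23.29/hr

Final: ρ = 0.7983; stable; margin = 23.29/hr


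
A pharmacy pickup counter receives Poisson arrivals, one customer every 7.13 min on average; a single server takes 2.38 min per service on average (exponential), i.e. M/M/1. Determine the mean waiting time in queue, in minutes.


λ = 60/7.13 = 8.4151 /hr
μ = 60/2.38 = 25.2101 /hr
ρ = λ/μ = 8.4151/25.2101 = 0.3338
Wq = ρ/(μ−λ) = 0.3338/(25.2101−8.4151) = 0.01988 hr
In minutes: 0.01988·60 = 1.193 min

Final: 1.193 min


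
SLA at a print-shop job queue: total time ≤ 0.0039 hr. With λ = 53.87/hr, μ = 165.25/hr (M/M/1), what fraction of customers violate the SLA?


W ~ Exponential(μ−λ) for M/M/1.
μ − λ = 165.25 − 53.87 = 111.3800
P(W > t) = e^{−(μ−λ)t} = e^{−0.4344} = 0.647665

Final: 0.647665


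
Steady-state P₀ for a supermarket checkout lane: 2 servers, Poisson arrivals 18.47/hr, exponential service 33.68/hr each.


a = λ/μ = 18.47/33.68 = 0.5484; ρ = a/c = 0.2742
Σ_{k=0}^{1} a^k/k! (terms k=0..1) = 1.00000 + 0.54840 = 1.54840
Tail: a^2/(2!(1−ρ)) = 0.30074/(2·0.7258) = 0.20718
P₀ = 1/(1.54840 + 0.20718) = 1/1.75557 = 0.569614

Final: 0.569614


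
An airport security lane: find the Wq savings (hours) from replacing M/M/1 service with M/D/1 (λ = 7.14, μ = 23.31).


ρ = 7.14/23.31 = 0.3063
Wq(M/M/1) = ρ/(μ−λ) = 0.3063/16.17 = 0.01894 hr
Wq(M/D/1) = ρ/(2(μ−λ)) = 0.009471 hr
Savings = 0.01894 − 0.009471 = 0.009471 hr

Final: 0.009471 hr


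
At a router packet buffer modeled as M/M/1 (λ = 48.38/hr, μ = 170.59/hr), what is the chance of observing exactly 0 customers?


ρ = 48.38/170.59 = 0.2836
P_n = (1−ρ)·ρ^n = (1 − 0.2836)·0.2836^0 = 0.7164·1.000000 = 0.716396

Final: 0.716396


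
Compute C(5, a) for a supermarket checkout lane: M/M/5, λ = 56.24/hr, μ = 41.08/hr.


a = λ/μ = 1.3690; ρ = a/5 = 0.2738
P₀ = 0.254105 (from M/M/c formula)
C(c,a) = [a^c/(c!(1−ρ))]·P₀ = [4.80922/(120·0.7262)]·0.254105
= 0.05519·0.254105 = 0.014023

Final: 0.014023


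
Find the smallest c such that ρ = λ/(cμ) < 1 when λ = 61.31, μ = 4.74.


Stability requires cμ > λ ⇔ c > λ/μ.
λ/μ = 61.31/4.74 = 12.9346
Minimum integer c = ⌊12.9346⌋ + 1 = 13
Check: 13·4.74 = 61.62 > 61.31, while 12·4.74 = 56.88 ≤ 61.31

Final: 13 servers


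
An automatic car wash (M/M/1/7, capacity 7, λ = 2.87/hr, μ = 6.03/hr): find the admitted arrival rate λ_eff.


ρ = 0.4760; P_K = (1−ρ)ρ^7/(1−ρ^8) = 0.002907
λ_eff = λ(1 − P_K) = 2.87·(1 − 0.002907) = 2.87·0.997093 = 2.8617 /hr

Final: 2.8617 /hr


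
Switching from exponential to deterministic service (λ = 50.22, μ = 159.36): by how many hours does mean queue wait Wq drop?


ρ = 50.22/159.36 = 0.3151
Wq(M/M/1) = ρ/(μ−λ) = 0.3151/109.14 = 0.002887 hr
Wq(M/D/1) = ρ/(2(μ−λ)) = 0.001444 hr
Savings = 0.002887 − 0.001444 = 0.001444 hr

Final: 0.001444 hr


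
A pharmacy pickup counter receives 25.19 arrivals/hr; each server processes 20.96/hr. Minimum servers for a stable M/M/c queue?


Stability requires cμ > λ ⇔ c > λ/μ.
λ/μ = 25.19/20.96 = 1.2018
Minimum integer c = ⌊1.2018⌋ + 1 = 2
Check: 2·20.96 = 41.92 > 25.19, while 1·20.96 = 20.96 ≤ 25.19

Final: 2 servers


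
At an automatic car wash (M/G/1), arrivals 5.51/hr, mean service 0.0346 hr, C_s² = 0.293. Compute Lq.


ρ = λ·E[S] = 5.51·0.0346 = 0.1906
Lq = ρ²(1+C_s²)/(2(1−ρ)) = 0.03635·(1+0.293)/(2·0.8094)
= 0.03635·1.2930/1.6187 = 0.02903

Final: 0.02903


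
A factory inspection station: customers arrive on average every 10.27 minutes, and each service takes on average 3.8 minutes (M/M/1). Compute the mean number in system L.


λ = 60/10.27 = 5.8423 /hr
μ = 60/3.8 = 15.7895 /hr
ρ = λ/μ = 5.8423/15.7895 = 0.3700
L = ρ/(1−ρ) = 0.3700/0.6300 = 0.5873

Final: 0.5873


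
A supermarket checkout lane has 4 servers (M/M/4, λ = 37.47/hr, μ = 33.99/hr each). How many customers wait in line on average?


a = λ/μ = 1.1024; ρ = a/4 = 0.2756
P₀ = 0.331320
Lq = P₀·a^c·ρ / (c!·(1−ρ)²) = 0.331320·1.47683·0.2756/(24·0.52476)
= 0.01071

Final: 0.01071


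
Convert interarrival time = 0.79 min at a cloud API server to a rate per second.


λ = 1/(interarrival time) in consistent units.
1 second = 0.0166667 min, so λ = 0.0166667/0.79 = 0.02110 per second

Final: 0.02110 /sec


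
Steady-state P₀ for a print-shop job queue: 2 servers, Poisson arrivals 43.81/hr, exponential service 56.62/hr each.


a = λ/μ = 43.81/56.62 = 0.7738; ρ = a/c = 0.3869
Σ_{k=0}^{1} a^k/k! (terms k=0..1) = 1.00000 + 0.77375 = 1.77375
Tail: a^2/(2!(1−ρ)) = 0.59870/(2·0.6131) = 0.48824
P₀ = 1/(1.77375 + 0.48824) = 1/2.26199 = 0.442089

Final: 0.442089


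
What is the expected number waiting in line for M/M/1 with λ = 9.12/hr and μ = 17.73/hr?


ρ = 9.12/17.73 = 0.5144
Lq = ρ²/(1−ρ) = 0.2646/0.4856 = 0.5449

Final: 0.5449


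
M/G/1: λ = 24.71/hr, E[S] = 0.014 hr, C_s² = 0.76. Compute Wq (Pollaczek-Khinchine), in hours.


ρ = λ·E[S] = 24.71·0.014 = 0.3459
E[S²] = E[S]²(1+C_s²) = 0.014²·(1+0.76) = 0.0003450
Wq = λ·E[S²]/(2(1−ρ)) = 24.71·0.0003450/(2·0.6541) = 0.006516 hr

Final: 0.006516 hr


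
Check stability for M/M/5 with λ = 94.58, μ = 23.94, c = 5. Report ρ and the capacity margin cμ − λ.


Total capacity cμ = 5·23.94 = 119.70/hr
ρ = λ/(cμ) = 94.58/119.70 = 0.7901
Stable ⇔ ρ < 1: YES
Spare capacity = cμ − λ = 119.70 − 94.58 = 25.12/hr

Final: ρ = 0.7901; stable; margin = 25.12/hr


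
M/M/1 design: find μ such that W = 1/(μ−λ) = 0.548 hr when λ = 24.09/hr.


W = 1/(μ−λ) ⇒ μ − λ = 1/W = 1/0.548 = 1.8248
μ = λ + 1/W = 24.09 + 1.8248 = 25.9148 per hr

Final: 25.9148 /hr


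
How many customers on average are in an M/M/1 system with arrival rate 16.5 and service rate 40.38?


ρ = λ/μ = 16.5/40.38 = 0.4086
L = ρ/(1−ρ) = 0.4086/(1 − 0.4086) = 0.4086/0.5914 = 0.6910

Final: 0.6910


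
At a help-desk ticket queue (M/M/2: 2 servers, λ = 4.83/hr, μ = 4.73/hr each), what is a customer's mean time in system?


a = 1.0211; ρ = 0.5106; P₀ = 0.324003
Lq = P₀·a^c·ρ/(c!(1−ρ)²) = 0.36005
Wq = Lq/λ = 0.36005/4.83 = 0.07455 hr
W = Wq + 1/μ = 0.07455 + 0.21142 = 0.28596 hr

Final: 0.28596 hr


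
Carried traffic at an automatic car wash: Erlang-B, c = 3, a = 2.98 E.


B(3,2.98) = 0.343751 (Erlang-B)
Carried load = a(1 − B) = 2.98·(1 − 0.343751) = 2.98·0.656249 = 1.9556 E

Final: 1.9556 Erlangs


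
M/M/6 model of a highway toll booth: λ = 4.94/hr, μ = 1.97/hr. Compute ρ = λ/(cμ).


ρ = λ/(cμ) = 4.94/(6·1.97) = 4.94/11.82 = 0.4179

Final: 0.4179


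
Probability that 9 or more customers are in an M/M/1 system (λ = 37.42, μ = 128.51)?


ρ = 37.42/128.51 = 0.2912
P(N ≥ n) = ρ^n = 0.2912^9 = 0.00001505

Final: 0.00001505


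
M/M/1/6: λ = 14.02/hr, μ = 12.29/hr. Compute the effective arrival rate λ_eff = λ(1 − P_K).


ρ = 1.1408; P_K = (1−ρ)ρ^6/(1−ρ^7) = 0.204896
λ_eff = λ(1 − P_K) = 14.02·(1 − 0.204896) = 14.02·0.795104 = 11.1474 /hr

Final: 11.1474 /hr


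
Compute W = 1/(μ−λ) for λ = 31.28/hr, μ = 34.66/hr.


W = 1/(μ−λ) = 1/(34.66 − 31.28) = 1/3.38 = 0.2959 hr

Final: 0.2959 hr


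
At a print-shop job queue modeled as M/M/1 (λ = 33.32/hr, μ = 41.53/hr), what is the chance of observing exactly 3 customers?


ρ = 33.32/41.53 = 0.8023
P_n = (1−ρ)·ρ^n = (1 − 0.8023)·0.8023^3 = 0.1977·0.516451 = 0.102096

Final: 0.102096


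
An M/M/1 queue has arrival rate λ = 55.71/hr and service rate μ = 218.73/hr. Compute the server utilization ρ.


ρ = λ/μ = 55.71/218.73 = 0.2547

Final: 0.2547


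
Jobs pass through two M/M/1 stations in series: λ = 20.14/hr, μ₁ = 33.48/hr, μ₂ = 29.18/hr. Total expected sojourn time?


Each node sees arrival rate λ = 20.14/hr (tandem ⇒ throughput preserved).
W₁ = 1/(μ₁−λ) = 1/(33.48−20.14) = 0.07496 hr
W₂ = 1/(μ₂−λ) = 1/(29.18−20.14) = 0.11062 hr
W_total = W₁ + W₂ = 0.07496 + 0.11062 = 0.18558 hr

Final: 0.18558 hr


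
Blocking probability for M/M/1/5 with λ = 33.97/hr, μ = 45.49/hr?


ρ = λ/μ = 33.97/45.49 = 0.7468
P_K = (1−ρ)ρ^K/(1−ρ^(K+1)) = (0.2532·0.232219)/(1 − 0.173411)
= 0.058808/0.826589 = 0.071145

Final: 0.071145


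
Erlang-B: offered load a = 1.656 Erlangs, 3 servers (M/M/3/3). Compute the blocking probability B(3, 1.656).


B(c,a) = (a^c/c!) / Σ_{k=0}^{c} a^k/k!
a^3/3! = 0.756885
Σ terms (k=0..3): 1.00000 + 1.65600 + 1.37117 + 0.75688 = 4.784053
B = 0.756885/4.784053 = 0.158210

Final: 0.158210


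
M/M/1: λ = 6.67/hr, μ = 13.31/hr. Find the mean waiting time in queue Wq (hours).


ρ = 6.67/13.31 = 0.5011
Wq = ρ/(μ−λ) = 0.5011/(13.31 − 6.67) = 0.5011/6.64 = 0.07547 hr

Final: 0.07547 hr


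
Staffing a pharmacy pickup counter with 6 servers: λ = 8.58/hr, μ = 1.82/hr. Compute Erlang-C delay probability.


a = λ/μ = 4.7143; ρ = a/6 = 0.7857
P₀ = 0.006877 (from M/M/c formula)
C(c,a) = [a^c/(c!(1−ρ))]·P₀ = [10977.29661/(720·0.2143)]·0.006877
= 71.14914·0.006877 = 0.489258

Final: 0.489258


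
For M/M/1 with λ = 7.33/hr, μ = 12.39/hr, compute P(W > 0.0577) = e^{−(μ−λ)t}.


W ~ Exponential(μ−λ) for M/M/1.
μ − λ = 12.39 − 7.33 = 5.0600
P(W > t) = e^{−(μ−λ)t} = e^{−0.2920} = 0.746797

Final: 0.746797


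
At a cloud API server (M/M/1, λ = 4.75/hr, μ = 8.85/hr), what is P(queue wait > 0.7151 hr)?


ρ = 4.75/8.85 = 0.5367
P(Wq > t) = ρ·e^{−(μ−λ)t} = 0.5367·e^{−2.9319}
= 0.5367·0.053295 = 0.028605

Final: 0.028605


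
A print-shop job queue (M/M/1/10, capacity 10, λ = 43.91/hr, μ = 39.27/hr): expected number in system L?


ρ = 43.91/39.27 = 1.1182
L = ρ[1 − (K+1)ρ^K + Kρ^(K+1)] / [(1−ρ)(1−ρ^(K+1))]
Numerator: 1.1182·(1 − 11·3.055099 + 10·3.416079) = 1.738392
Denominator: (-0.1182)·(-2.416079) = 0.285475
L = 1.738392/0.285475 = 6.0895

Final: 6.0895


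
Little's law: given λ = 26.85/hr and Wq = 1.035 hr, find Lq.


Lq = λWq = 26.85·1.035 = 27.7897

Final: 27.7897


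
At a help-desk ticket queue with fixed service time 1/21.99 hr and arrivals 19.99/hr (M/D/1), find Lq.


ρ = 19.99/21.99 = 0.9090
M/D/1: Lq = ρ²/(2(1−ρ)) = 0.8264/(2·0.09095) = 4.54298

Final: 4.54298


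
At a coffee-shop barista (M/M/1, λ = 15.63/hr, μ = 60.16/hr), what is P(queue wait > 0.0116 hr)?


ρ = 15.63/60.16 = 0.2598
P(Wq > t) = ρ·e^{−(μ−λ)t} = 0.2598·e^{−0.5165}
= 0.2598·0.596576 = 0.154995

Final: 0.154995


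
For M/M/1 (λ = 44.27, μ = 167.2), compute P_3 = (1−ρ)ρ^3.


ρ = 44.27/167.2 = 0.2648
P_n = (1−ρ)·ρ^n = (1 − 0.2648)·0.2648^3 = 0.7352·0.018562 = 0.013647

Final: 0.013647


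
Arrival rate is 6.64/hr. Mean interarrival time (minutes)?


Mean interarrival time = 1/λ = 1/6.64 hour = 0.15060 hour
In minutes: 0.15060 × 60 = 9.0361 min

Final: 9.0361 min


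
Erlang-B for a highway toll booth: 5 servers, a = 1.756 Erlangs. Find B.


B(c,a) = (a^c/c!) / Σ_{k=0}^{c} a^k/k!
a^5/5! = 0.139137
Σ terms (k=0..5): 1.00000 + 1.75600 + 1.54177 + 0.90245 + 0.39617 + 0.13914 = 5.735528
B = 0.139137/5.735528 = 0.024259

Final: 0.024259
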